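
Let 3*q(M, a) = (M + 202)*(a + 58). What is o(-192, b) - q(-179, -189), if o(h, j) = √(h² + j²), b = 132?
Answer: 3013/3 + 12*√377 ≈ 1237.3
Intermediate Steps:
q(M, a) = (58 + a)*(202 + M)/3 (q(M, a) = ((M + 202)*(a + 58))/3 = ((202 + M)*(58 + a))/3 = ((58 + a)*(202 + M))/3 = (58 + a)*(202 + M)/3)
o(-192, b) - q(-179, -189) = √((-192)² + 132²) - (11716/3 + (58/3)*(-179) + (202/3)*(-189) + (⅓)*(-179)*(-189)) = √(36864 + 17424) - (11716/3 - 10382/3 - 12726 + 11277) = √54288 - 1*(-3013/3) = 12*√377 + 3013/3 = 3013/3 + 12*√377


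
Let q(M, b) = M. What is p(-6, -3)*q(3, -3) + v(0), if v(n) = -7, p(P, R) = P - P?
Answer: -7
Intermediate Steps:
p(P, R) = 0
p(-6, -3)*q(3, -3) + v(0) = 0*3 - 7 = 0 - 7 = -7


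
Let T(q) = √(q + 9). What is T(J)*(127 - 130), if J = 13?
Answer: -3*√22 ≈ -14.071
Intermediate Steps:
T(q) = √(9 + q)
T(J)*(127 - 130) = √(9 + 13)*(127 - 130) = √22*(-3) = -3*√22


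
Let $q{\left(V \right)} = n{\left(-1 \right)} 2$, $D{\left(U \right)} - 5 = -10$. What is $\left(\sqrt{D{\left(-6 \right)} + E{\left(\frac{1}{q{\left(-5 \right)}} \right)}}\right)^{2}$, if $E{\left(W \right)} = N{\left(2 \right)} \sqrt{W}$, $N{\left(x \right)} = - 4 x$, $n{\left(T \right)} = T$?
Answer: $-5 - 4 i \sqrt{2} \approx -5.0 - 5.6569 i$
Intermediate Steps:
$D{\left(U \right)} = -5$ ($D{\left(U \right)} = 5 - 10 = -5$)
$q{\left(V \right)} = -2$ ($q{\left(V \right)} = \left(-1\right) 2 = -2$)
$E{\left(W \right)} = - 8 \sqrt{W}$ ($E{\left(W \right)} = \left(-4\right) 2 \sqrt{W} = - 8 \sqrt{W}$)
$\left(\sqrt{D{\left(-6 \right)} + E{\left(\frac{1}{q{\left(-5 \right)}} \right)}}\right)^{2} = \left(\sqrt{-5 - 8 \sqrt{\frac{1}{-2}}}\right)^{2} = \left(\sqrt{-5 - 8 \sqrt{- \frac{1}{2}}}\right)^{2} = \left(\sqrt{-5 - 8 \frac{i \sqrt{2}}{2}}\right)^{2} = \left(\sqrt{-5 - 4 i \sqrt{2}}\right)^{2} = -5 - 4 i \sqrt{2}$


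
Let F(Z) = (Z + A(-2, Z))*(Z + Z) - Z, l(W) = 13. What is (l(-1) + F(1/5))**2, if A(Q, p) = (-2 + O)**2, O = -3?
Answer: 327184/625 ≈ 523.49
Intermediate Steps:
A(Q, p) = 25 (A(Q, p) = (-2 - 3)**2 = (-5)**2 = 25)
F(Z) = -Z + 2*Z*(25 + Z) (F(Z) = (Z + 25)*(Z + Z) - Z = (25 + Z)*(2*Z) - Z = 2*Z*(25 + Z) - Z = -Z + 2*Z*(25 + Z))
(l(-1) + F(1/5))**2 = (13 + (49 + 2/5)/5)**2 = (13 + (1/5)*(247/5))**2 = (13 + 247/25)**2 = (572/25)**2 = 327184/625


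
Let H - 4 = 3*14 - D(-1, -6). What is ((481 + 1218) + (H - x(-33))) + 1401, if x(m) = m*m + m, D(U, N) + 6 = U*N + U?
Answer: 2091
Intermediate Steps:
D(U, N) = -6 + U + N*U (D(U, N) = -6 + (U*N + U) = -6 + (N*U + U) = -6 + (U + N*U) = -6 + U + N*U)
x(m) = m + m² (x(m) = m² + m = m + m²)
H = 47 (H = 4 + (3*14 - (-6 - 1 - 6*(-1))) = 4 + (42 - (-6 - 1 + 6)) = 4 + (42 - 1*(-1)) = 4 + (42 + 1) = 4 + 43 = 47)
((481 + 1218) + (H - x(-33))) + 1401 = ((481 + 1218) + (47 - (-33)*(1 - 33))) + 1401 = (1699 + (47 - (-33)*(-32))) + 1401 = (1699 + (47 - 1*1056)) + 1401 = (1699 + (47 - 1056)) + 1401 = (1699 - 1009) + 1401 = 690 + 1401 = 2091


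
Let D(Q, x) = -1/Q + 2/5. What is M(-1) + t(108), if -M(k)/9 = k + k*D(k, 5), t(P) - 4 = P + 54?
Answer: 938/5 ≈ 187.60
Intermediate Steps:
t(P) = 58 + P (t(P) = 4 + (P + 54) = 4 + (54 + P) = 58 + P)
D(Q, x) = ⅖ - 1/Q (D(Q, x) = -1/Q + 2*(⅕) = -1/Q + ⅖ = ⅖ - 1/Q)
M(k) = -9*k - 9*k*(⅖ - 1/k) (M(k) = -9*(k + k*(⅖ - 1/k)) = -9*k - 9*k*(⅖ - 1/k))
M(-1) + t(108) = (9 - 63/5*(-1)) + (58 + 108) = (9 + 63/5) + 166 = 108/5 + 166 = 938/5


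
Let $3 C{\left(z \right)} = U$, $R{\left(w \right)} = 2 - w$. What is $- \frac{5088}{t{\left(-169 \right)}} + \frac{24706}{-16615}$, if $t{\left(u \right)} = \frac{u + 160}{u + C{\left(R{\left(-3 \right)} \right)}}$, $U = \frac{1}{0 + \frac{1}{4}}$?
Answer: $- \frac{14174279474}{149535} \approx -94789.0$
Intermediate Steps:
$U = 4$ ($U = \frac{1}{0 + \frac{1}{4}} = \frac{1}{\frac{1}{4}} = 4$)
$C{\left(z \right)} = \frac{4}{3}$ ($C{\left(z \right)} = \frac{1}{3} \cdot 4 = \frac{4}{3}$)
$t{\left(u \right)} = \frac{160 + u}{\frac{4}{3} + u}$ ($t{\left(u \right)} = \frac{u + 160}{u + \frac{4}{3}} = \frac{160 + u}{\frac{4}{3} + u}$)
$- \frac{5088}{t{\left(-169 \right)}} + \frac{24706}{-16615} = - \frac{5088}{3 \frac{1}{4 + 3 \left(-169\right)} \left(160 - 169\right)} + \frac{24706}{-16615} = - \frac{5088}{3 \frac{1}{4 - 507} \left(-9\right)} + 24706 \left(- \frac{1}{16615}\right) = - \frac{5088}{3 \frac{1}{-503} \left(-9\right)} - \frac{24706}{16615} = - \frac{5088}{3 \left(- \frac{1}{503}\right) \left(-9\right)} - \frac{24706}{16615} = - \frac{5088}{\frac{27}{503}} - \frac{24706}{16615} = \left(-5088\right) \frac{503}{27} - \frac{24706}{16615} = - \frac{853088}{9} - \frac{24706}{16615} = - \frac{14174279474}{149535}$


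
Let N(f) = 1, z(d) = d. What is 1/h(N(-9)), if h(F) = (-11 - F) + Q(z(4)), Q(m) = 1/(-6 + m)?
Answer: -2/25 ≈ -0.080000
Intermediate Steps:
h(F) = -23/2 - F (h(F) = (-11 - F) + 1/(-6 + 4) = (-11 - F) + 1/(-2) = (-11 - F) - ½ = -23/2 - F)
1/h(N(-9)) = 1/(-23/2 - 1*1) = 1/(-23/2 - 1) = 1/(-25/2) = -2/25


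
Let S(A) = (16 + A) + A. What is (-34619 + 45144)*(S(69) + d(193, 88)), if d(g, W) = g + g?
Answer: 5683500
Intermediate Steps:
d(g, W) = 2*g
S(A) = 16 + 2*A
(-34619 + 45144)*(S(69) + d(193, 88)) = (-34619 + 45144)*((16 + 2*69) + 2*193) = 10525*((16 + 138) + 386) = 10525*(154 + 386) = 10525*540 = 5683500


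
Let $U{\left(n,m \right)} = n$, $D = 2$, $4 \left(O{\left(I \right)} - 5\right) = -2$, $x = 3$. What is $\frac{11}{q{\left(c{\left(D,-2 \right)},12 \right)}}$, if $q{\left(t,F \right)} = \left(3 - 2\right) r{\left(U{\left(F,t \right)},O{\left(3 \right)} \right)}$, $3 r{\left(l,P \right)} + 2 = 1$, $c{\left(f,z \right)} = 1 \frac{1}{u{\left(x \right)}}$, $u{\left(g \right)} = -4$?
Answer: $-33$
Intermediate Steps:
$O{\left(I \right)} = \frac{9}{2}$ ($O{\left(I \right)} = 5 + \frac{1}{4} \left(-2\right) = 5 - \frac{1}{2} = \frac{9}{2}$)
$c{\left(f,z \right)} = - \frac{1}{4}$ ($c{\left(f,z \right)} = 1 \frac{1}{-4} = 1 \left(- \frac{1}{4}\right) = - \frac{1}{4}$)
$r{\left(l,P \right)} = - \frac{1}{3}$ ($r{\left(l,P \right)} = - \frac{2}{3} + \frac{1}{3} \cdot 1 = - \frac{2}{3} + \frac{1}{3} = - \frac{1}{3}$)
$q{\left(t,F \right)} = - \frac{1}{3}$ ($q{\left(t,F \right)} = \left(3 - 2\right) \left(- \frac{1}{3}\right) = 1 \left(- \frac{1}{3}\right) = - \frac{1}{3}$)
$\frac{11}{q{\left(c{\left(D,-2 \right)},12 \right)}} = \frac{11}{- \frac{1}{3}} = 11 \left(-3\right) = -33$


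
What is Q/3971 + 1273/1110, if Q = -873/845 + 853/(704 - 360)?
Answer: 146987825147/128126221080 ≈ 1.1472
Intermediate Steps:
Q = 420473/290680 (Q = -873*1/845 + 853/344 = -873/845 + 853*(1/344) = -873/845 + 853/344 = 420473/290680 ≈ 1.4465)
Q/3971 + 1273/1110 = (420473/290680)/3971 + 1273/1110 = (420473/290680)*(1/3971) + 1273*(1/1110) = 420473/1154290280 + 1273/1110 = 146987825147/128126221080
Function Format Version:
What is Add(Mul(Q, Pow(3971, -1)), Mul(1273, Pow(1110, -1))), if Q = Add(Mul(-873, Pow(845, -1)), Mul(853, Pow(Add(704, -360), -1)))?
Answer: Rational(146987825147, 128126221080) ≈ 1.1472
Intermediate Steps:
Q = Rational(420473, 290680) (Q = Add(Mul(-873, Rational(1, 845)), Mul(853, Pow(344, -1))) = Add(Rational(-873, 845), Mul(853, Rational(1, 344))) = Add(Rational(-873, 845), Rational(853, 344)) = Rational(420473, 290680) ≈ 1.4465)
Add(Mul(Q, Pow(3971, -1)), Mul(1273, Pow(1110, -1))) = Add(Mul(Rational(420473, 290680), Pow(3971, -1)), Mul(1273, Pow(1110, -1))) = Add(Mul(Rational(420473, 290680), Rational(1, 3971)), Mul(1273, Rational(1, 1110))) = Add(Rational(420473, 1154290280), Rational(1273, 1110)) = Rational(146987825147, 128126221080)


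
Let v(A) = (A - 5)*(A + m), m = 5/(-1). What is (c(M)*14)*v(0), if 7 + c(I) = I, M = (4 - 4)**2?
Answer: -2450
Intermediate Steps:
m = -5 (m = 5*(-1) = -5)
M = 0 (M = 0**2 = 0)
v(A) = (-5 + A)**2 (v(A) = (A - 5)*(A - 5) = (-5 + A)*(-5 + A) = (-5 + A)**2)
c(I) = -7 + I
(c(M)*14)*v(0) = ((-7 + 0)*14)*(25 + 0**2 - 10*0) = (-7*14)*(25 + 0 + 0) = -98*25 = -2450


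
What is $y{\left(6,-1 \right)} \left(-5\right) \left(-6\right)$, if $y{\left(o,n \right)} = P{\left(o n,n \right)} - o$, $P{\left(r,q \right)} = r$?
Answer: $-360$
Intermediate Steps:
$y{\left(o,n \right)} = - o + n o$ ($y{\left(o,n \right)} = o n - o = n o - o = - o + n o$)
$y{\left(6,-1 \right)} \left(-5\right) \left(-6\right) = 6 \left(-1 - 1\right) \left(-5\right) \left(-6\right) = 6 \left(-2\right) \left(-5\right) \left(-6\right) = \left(-12\right) \left(-5\right) \left(-6\right) = 60 \left(-6\right) = -360$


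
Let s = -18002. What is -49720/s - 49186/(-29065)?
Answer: 1165279086/261614065 ≈ 4.4542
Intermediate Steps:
-49720/s - 49186/(-29065) = -49720/(-18002) - 49186/(-29065) = -49720*(-1/18002) - 49186*(-1/29065) = 24860/9001 + 49186/29065 = 1165279086/261614065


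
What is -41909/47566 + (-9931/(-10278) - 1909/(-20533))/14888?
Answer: -65832388614193429/74724671843698896 ≈ -0.88100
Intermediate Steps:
-41909/47566 + (-9931/(-10278) - 1909/(-20533))/14888 = -41909*1/47566 + (-9931*(-1/10278) - 1909*(-1/20533))*(1/14888) = -41909/47566 + (9931/10278 + 1909/20533)*(1/14888) = -41909/47566 + (223533925/211038174)*(1/14888) = -41909/47566 + 223533925/3141936334512 = -65832388614193429/74724671843698896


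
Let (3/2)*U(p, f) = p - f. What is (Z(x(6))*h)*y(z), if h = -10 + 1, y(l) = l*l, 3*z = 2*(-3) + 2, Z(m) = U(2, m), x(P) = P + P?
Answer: 320/3 ≈ 106.67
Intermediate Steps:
x(P) = 2*P
U(p, f) = -2*f/3 + 2*p/3 (U(p, f) = 2*(p - f)/3 = -2*f/3 + 2*p/3)
Z(m) = 4/3 - 2*m/3 (Z(m) = -2*m/3 + (⅔)*2 = -2*m/3 + 4/3 = 4/3 - 2*m/3)
z = -4/3 (z = (2*(-3) + 2)/3 = (-6 + 2)/3 = (⅓)*(-4) = -4/3 ≈ -1.3333)
y(l) = l²
h = -9
(Z(x(6))*h)*y(z) = ((4/3 - 4*6/3)*(-9))*(-4/3)² = ((4/3 - ⅔*12)*(-9))*(16/9) = ((4/3 - 8)*(-9))*(16/9) = -20/3*(-9)*(16/9) = 60*(16/9) = 320/3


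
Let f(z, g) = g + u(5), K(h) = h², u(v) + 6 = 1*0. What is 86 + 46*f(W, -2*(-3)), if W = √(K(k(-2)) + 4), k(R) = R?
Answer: 86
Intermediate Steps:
u(v) = -6 (u(v) = -6 + 1*0 = -6 + 0 = -6)
W = 2*√2 (W = √((-2)² + 4) = √(4 + 4) = √8 = 2*√2 ≈ 2.8284)
f(z, g) = -6 + g (f(z, g) = g - 6 = -6 + g)
86 + 46*f(W, -2*(-3)) = 86 + 46*(-6 - 2*(-3)) = 86 + 46*(-6 + 6) = 86 + 46*0 = 86 + 0 = 86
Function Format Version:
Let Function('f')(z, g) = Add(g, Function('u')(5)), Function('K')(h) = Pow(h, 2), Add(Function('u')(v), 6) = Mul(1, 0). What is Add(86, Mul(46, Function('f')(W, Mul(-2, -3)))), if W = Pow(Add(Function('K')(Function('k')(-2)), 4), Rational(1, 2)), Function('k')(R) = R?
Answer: 86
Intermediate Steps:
Function('u')(v) = -6 (Function('u')(v) = Add(-6, Mul(1, 0)) = Add(-6, 0) = -6)
W = Mul(2, Pow(2, Rational(1, 2))) (W = Pow(Add(Pow(-2, 2), 4), Rational(1, 2)) = Pow(Add(4, 4), Rational(1, 2)) = Pow(8, Rational(1, 2)) = Mul(2, Pow(2, Rational(1, 2))) ≈ 2.8284)
Function('f')(z, g) = Add(-6, g) (Function('f')(z, g) = Add(g, -6) = Add(-6, g))
Add(86, Mul(46, Function('f')(W, Mul(-2, -3)))) = Add(86, Mul(46, Add(-6, Mul(-2, -3)))) = Add(86, Mul(46, Add(-6, 6))) = Add(86, Mul(46, 0)) = Add(86, 0) = 86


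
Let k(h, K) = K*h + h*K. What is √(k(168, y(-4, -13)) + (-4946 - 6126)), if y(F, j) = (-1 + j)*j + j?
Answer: 4*√2857 ≈ 213.80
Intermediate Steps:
y(F, j) = j + j*(-1 + j) (y(F, j) = j*(-1 + j) + j = j + j*(-1 + j))
k(h, K) = 2*K*h (k(h, K) = K*h + K*h = 2*K*h)
√(k(168, y(-4, -13)) + (-4946 - 6126)) = √(2*(-13)²*168 + (-4946 - 6126)) = √(2*169*168 - 11072) = √(56784 - 11072) = √45712 = 4*√2857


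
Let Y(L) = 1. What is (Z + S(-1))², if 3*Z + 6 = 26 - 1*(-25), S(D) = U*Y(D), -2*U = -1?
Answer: 961/4 ≈ 240.25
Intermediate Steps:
U = ½ (U = -½*(-1) = ½ ≈ 0.50000)
S(D) = ½ (S(D) = (½)*1 = ½)
Z = 15 (Z = -2 + (26 - 1*(-25))/3 = -2 + (26 + 25)/3 = -2 + (⅓)*51 = -2 + 17 = 15)
(Z + S(-1))² = (15 + ½)² = (31/2)² = 961/4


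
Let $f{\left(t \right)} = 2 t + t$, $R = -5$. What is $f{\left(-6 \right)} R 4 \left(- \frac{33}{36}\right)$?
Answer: $-330$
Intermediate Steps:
$f{\left(t \right)} = 3 t$
$f{\left(-6 \right)} R 4 \left(- \frac{33}{36}\right) = 3 \left(-6\right) \left(\left(-5\right) 4\right) \left(- \frac{33}{36}\right) = \left(-18\right) \left(-20\right) \left(\left(-33\right) \frac{1}{36}\right) = 360 \left(- \frac{11}{12}\right) = -330$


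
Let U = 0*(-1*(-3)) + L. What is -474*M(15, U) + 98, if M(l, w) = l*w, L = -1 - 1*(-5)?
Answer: -28342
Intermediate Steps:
L = 4 (L = -1 + 5 = 4)
U = 4 (U = 0*(-1*(-3)) + 4 = 0*3 + 4 = 0 + 4 = 4)
-474*M(15, U) + 98 = -7110*4 + 98 = -474*60 + 98 = -28440 + 98 = -28342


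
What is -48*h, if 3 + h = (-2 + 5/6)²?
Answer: 236/3 ≈ 78.667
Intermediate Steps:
h = -59/36 (h = -3 + (-2 + 5/6)² = -3 + (-2 + 5*(⅙))² = -3 + (-2 + ⅚)² = -3 + (-7/6)² = -3 + 49/36 = -59/36 ≈ -1.6389)
-48*h = -48*(-59/36) = 236/3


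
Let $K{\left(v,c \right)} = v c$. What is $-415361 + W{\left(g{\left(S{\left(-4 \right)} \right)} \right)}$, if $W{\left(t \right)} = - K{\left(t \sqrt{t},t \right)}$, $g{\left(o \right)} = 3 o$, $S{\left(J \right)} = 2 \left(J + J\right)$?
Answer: $-415361 - 9216 i \sqrt{3} \approx -4.1536 \cdot 10^{5} - 15963.0 i$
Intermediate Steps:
$K{\left(v,c \right)} = c v$
$S{\left(J \right)} = 4 J$ ($S{\left(J \right)} = 2 \cdot 2 J = 4 J$)
$W{\left(t \right)} = - t^{\frac{5}{2}}$ ($W{\left(t \right)} = - t t \sqrt{t} = - t t^{\frac{3}{2}} = - t^{\frac{5}{2}}$)
$-415361 + W{\left(g{\left(S{\left(-4 \right)} \right)} \right)} = -415361 - \left(3 \cdot 4 \left(-4\right)\right)^{\frac{5}{2}} = -415361 - \left(3 \left(-16\right)\right)^{\frac{5}{2}} = -415361 - \left(-48\right)^{\frac{5}{2}} = -415361 - 9216 i \sqrt{3}$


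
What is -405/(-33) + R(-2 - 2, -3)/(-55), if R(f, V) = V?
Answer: 678/55 ≈ 12.327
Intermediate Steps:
-405/(-33) + R(-2 - 2, -3)/(-55) = -405/(-33) - 3/(-55) = -405*(-1/33) - 3*(-1/55) = 135/11 + 3/55 = 678/55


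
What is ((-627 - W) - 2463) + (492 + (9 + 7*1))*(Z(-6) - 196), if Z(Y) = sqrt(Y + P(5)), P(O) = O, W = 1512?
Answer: -104170 + 508*I ≈ -1.0417e+5 + 508.0*I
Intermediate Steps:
Z(Y) = sqrt(5 + Y) (Z(Y) = sqrt(Y + 5) = sqrt(5 + Y))
((-627 - W) - 2463) + (492 + (9 + 7*1))*(Z(-6) - 196) = ((-627 - 1*1512) - 2463) + (492 + (9 + 7*1))*(sqrt(5 - 6) - 196) = ((-627 - 1512) - 2463) + (492 + (9 + 7))*(sqrt(-1) - 196) = (-2139 - 2463) + (492 + 16)*(I - 196) = -4602 + 508*(-196 + I) = -4602 + (-99568 + 508*I) = -104170 + 508*I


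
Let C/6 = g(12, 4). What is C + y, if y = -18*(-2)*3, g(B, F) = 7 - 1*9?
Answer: 96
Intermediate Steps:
g(B, F) = -2 (g(B, F) = 7 - 9 = -2)
y = 108 (y = 36*3 = 108)
C = -12 (C = 6*(-2) = -12)
C + y = -12 + 108 = 96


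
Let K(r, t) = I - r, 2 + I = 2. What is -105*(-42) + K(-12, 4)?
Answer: 4422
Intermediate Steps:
I = 0 (I = -2 + 2 = 0)
K(r, t) = -r (K(r, t) = 0 - r = -r)
-105*(-42) + K(-12, 4) = -105*(-42) - 1*(-12) = 4410 + 12 = 4422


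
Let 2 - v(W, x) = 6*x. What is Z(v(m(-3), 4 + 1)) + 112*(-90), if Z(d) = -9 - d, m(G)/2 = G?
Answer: -10061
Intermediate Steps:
m(G) = 2*G
v(W, x) = 2 - 6*x
Z(v(m(-3), 4 + 1)) + 112*(-90) = (-9 - (2 - 6*(4 + 1))) + 112*(-90) = (-9 - (2 - 6*5)) - 10080 = (-9 - (2 - 30)) - 10080 = (-9 - 1*(-28)) - 10080 = (-9 + 28) - 10080 = 19 - 10080 = -10061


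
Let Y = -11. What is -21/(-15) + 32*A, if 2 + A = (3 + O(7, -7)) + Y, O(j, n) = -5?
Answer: -2393/5 ≈ -478.60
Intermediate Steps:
A = -15 (A = -2 + ((3 - 5) - 11) = -2 + (-2 - 11) = -2 - 13 = -15)
-21/(-15) + 32*A = -21/(-15) + 32*(-15) = -21*(-1/15) - 480 = 7/5 - 480 = -2393/5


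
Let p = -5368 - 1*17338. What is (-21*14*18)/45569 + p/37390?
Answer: -616278797/851912455 ≈ -0.72341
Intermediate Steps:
p = -22706 (p = -5368 - 17338 = -22706)
(-21*14*18)/45569 + p/37390 = (-21*14*18)/45569 - 22706/37390 = -294*18*(1/45569) - 22706*1/37390 = -5292*1/45569 - 11353/18695 = -5292/45569 - 11353/18695 = -616278797/851912455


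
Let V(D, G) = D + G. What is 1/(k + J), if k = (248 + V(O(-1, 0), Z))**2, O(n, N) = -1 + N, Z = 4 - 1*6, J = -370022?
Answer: -1/309997 ≈ -3.2258e-6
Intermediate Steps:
Z = -2 (Z = 4 - 6 = -2)
k = 60025 (k = (248 + ((-1 + 0) - 2))**2 = (248 + (-1 - 2))**2 = (248 - 3)**2 = 245**2 = 60025)
1/(k + J) = 1/(60025 - 370022) = 1/(-309997) = -1/309997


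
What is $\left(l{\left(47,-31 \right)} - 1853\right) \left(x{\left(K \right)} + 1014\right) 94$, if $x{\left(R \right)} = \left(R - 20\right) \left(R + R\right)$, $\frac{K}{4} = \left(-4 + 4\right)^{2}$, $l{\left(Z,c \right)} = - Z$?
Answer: $-181100400$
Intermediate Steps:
$K = 0$ ($K = 4 \left(-4 + 4\right)^{2} = 4 \cdot 0^{2} = 4 \cdot 0 = 0$)
$x{\left(R \right)} = 2 R \left(-20 + R\right)$ ($x{\left(R \right)} = \left(-20 + R\right) 2 R = 2 R \left(-20 + R\right)$)
$\left(l{\left(47,-31 \right)} - 1853\right) \left(x{\left(K \right)} + 1014\right) 94 = \left(\left(-1\right) 47 - 1853\right) \left(2 \cdot 0 \left(-20 + 0\right) + 1014\right) 94 = \left(-47 - 1853\right) \left(2 \cdot 0 \left(-20\right) + 1014\right) 94 = - 1900 \left(0 + 1014\right) 94 = \left(-1900\right) 1014 \cdot 94 = \left(-1926600\right) 94 = -181100400$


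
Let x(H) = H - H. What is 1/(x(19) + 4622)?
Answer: 1/4622 ≈ 0.00021636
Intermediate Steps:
x(H) = 0
1/(x(19) + 4622) = 1/(0 + 4622) = 1/4622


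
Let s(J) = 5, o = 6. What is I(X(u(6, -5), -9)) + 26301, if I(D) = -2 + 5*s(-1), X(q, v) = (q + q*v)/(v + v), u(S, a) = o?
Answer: 26324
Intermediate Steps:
u(S, a) = 6
X(q, v) = (q + q*v)/(2*v) (X(q, v) = (q + q*v)/((2*v)) = (q + q*v)*(1/(2*v)) = (q + q*v)/(2*v))
I(D) = 23 (I(D) = -2 + 5*5 = -2 + 25 = 23)
I(X(u(6, -5), -9)) + 26301 = 23 + 26301 = 26324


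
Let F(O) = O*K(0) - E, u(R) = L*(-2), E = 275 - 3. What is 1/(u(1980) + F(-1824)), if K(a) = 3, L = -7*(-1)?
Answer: -1/5758 ≈ -0.00017367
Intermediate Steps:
L = 7
E = 272
u(R) = -14 (u(R) = 7*(-2) = -14)
F(O) = -272 + 3*O (F(O) = O*3 - 1*272 = 3*O - 272 = -272 + 3*O)
1/(u(1980) + F(-1824)) = 1/(-14 + (-272 + 3*(-1824))) = 1/(-14 + (-272 - 5472)) = 1/(-14 - 5744) = 1/(-5758) = -1/5758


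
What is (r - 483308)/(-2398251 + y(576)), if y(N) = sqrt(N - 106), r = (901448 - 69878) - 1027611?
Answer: 1629249418599/5751607858531 + 679349*sqrt(470)/5751607858531 ≈ 0.28327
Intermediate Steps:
r = -196041 (r = 831570 - 1027611 = -196041)
y(N) = sqrt(-106 + N)
(r - 483308)/(-2398251 + y(576)) = (-196041 - 483308)/(-2398251 + sqrt(-106 + 576)) = -679349/(-2398251 + sqrt(470))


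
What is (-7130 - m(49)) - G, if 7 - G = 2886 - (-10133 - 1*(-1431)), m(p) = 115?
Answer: 4336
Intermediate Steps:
G = -11581 (G = 7 - (2886 - (-10133 - 1*(-1431))) = 7 - (2886 - (-10133 + 1431)) = 7 - (2886 - 1*(-8702)) = 7 - (2886 + 8702) = 7 - 1*11588 = 7 - 11588 = -11581)
(-7130 - m(49)) - G = (-7130 - 1*115) - 1*(-11581) = (-7130 - 115) + 11581 = -7245 + 11581 = 4336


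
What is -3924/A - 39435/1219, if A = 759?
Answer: -503109/13409 ≈ -37.520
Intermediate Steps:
-3924/A - 39435/1219 = -3924/759 - 39435/1219 = -3924*1/759 - 39435*1/1219 = -1308/253 - 39435/1219 = -503109/13409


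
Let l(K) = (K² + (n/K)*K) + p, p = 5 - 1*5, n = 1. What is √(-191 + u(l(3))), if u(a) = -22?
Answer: I*√213 ≈ 14.595*I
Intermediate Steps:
p = 0 (p = 5 - 5 = 0)
l(K) = 1 + K² (l(K) = (K² + (1/K)*K) + 0 = (K² + K/K) + 0 = (K² + 1) + 0 = (1 + K²) + 0 = 1 + K²)
√(-191 + u(l(3))) = √(-191 - 22) = √(-213) = I*√213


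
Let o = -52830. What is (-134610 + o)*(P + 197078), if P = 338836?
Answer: -100451720160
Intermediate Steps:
(-134610 + o)*(P + 197078) = (-134610 - 52830)*(338836 + 197078) = -187440*535914 = -100451720160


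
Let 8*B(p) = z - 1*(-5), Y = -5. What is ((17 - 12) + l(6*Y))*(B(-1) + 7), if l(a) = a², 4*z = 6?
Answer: 113125/16 ≈ 7070.3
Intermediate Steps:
z = 3/2 (z = (¼)*6 = 3/2 ≈ 1.5000)
B(p) = 13/16 (B(p) = (3/2 - 1*(-5))/8 = (3/2 + 5)/8 = (⅛)*(13/2) = 13/16)
((17 - 12) + l(6*Y))*(B(-1) + 7) = ((17 - 12) + (6*(-5))²)*(13/16 + 7) = (5 + (-30)²)*(125/16) = (5 + 900)*(125/16) = 905*(125/16) = 113125/16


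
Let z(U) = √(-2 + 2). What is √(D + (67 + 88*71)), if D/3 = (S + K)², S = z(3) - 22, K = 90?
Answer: 3*√2243 ≈ 142.08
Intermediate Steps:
z(U) = 0 (z(U) = √0 = 0)
S = -22 (S = 0 - 22 = -22)
D = 13872 (D = 3*(-22 + 90)² = 3*68² = 3*4624 = 13872)
√(D + (67 + 88*71)) = √(13872 + (67 + 88*71)) = √(13872 + (67 + 6248)) = √(13872 + 6315) = √20187 = 3*√2243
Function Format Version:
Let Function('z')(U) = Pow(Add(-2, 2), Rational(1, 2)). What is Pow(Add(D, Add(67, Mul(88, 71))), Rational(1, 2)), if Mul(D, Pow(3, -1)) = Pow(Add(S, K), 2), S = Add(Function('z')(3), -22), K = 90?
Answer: Mul(3, Pow(2243, Rational(1, 2))) ≈ 142.08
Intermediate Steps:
Function('z')(U) = 0 (Function('z')(U) = Pow(0, Rational(1, 2)) = 0)
S = -22 (S = Add(0, -22) = -22)
D = 13872 (D = Mul(3, Pow(Add(-22, 90), 2)) = Mul(3, Pow(68, 2)) = Mul(3, 4624) = 13872)
Pow(Add(D, Add(67, Mul(88, 71))), Rational(1, 2)) = Pow(Add(13872, Add(67, Mul(88, 71))), Rational(1, 2)) = Pow(Add(13872, Add(67, 6248)), Rational(1, 2)) = Pow(Add(13872, 6315), Rational(1, 2)) = Pow(20187, Rational(1, 2)) = Mul(3, Pow(2243, Rational(1, 2)))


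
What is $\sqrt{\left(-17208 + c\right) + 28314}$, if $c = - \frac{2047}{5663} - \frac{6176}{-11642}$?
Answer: $\frac{\sqrt{12068480707158967385}}{32964323} \approx 105.39$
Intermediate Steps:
$c = \frac{5571757}{32964323}$ ($c = \left(-2047\right) \frac{1}{5663} - - \frac{3088}{5821} = - \frac{2047}{5663} + \frac{3088}{5821} = \frac{5571757}{32964323} \approx 0.16902$)
$\sqrt{\left(-17208 + c\right) + 28314} = \sqrt{\left(-17208 + \frac{5571757}{32964323}\right) + 28314} = \sqrt{- \frac{567244498427}{32964323} + 28314} = \sqrt{\frac{366107342995}{32964323}} = \frac{\sqrt{12068480707158967385}}{32964323}$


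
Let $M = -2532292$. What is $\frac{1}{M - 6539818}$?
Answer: $- \frac{1}{9072110} \approx -1.1023 \cdot 10^{-7}$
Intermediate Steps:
$\frac{1}{M - 6539818} = \frac{1}{-2532292 - 6539818} = \frac{1}{-9072110} = - \frac{1}{9072110}$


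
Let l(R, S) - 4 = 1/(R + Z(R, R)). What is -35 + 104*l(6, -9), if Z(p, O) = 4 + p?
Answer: 775/2 ≈ 387.50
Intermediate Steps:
l(R, S) = 4 + 1/(4 + 2*R) (l(R, S) = 4 + 1/(R + (4 + R)) = 4 + 1/(4 + 2*R))
-35 + 104*l(6, -9) = -35 + 104*((17 + 8*6)/(2*(2 + 6))) = -35 + 104*((1/2)*(17 + 48)/8) = -35 + 104*((1/2)*(1/8)*65) = -35 + 104*(65/16) = -35 + 845/2 = 775/2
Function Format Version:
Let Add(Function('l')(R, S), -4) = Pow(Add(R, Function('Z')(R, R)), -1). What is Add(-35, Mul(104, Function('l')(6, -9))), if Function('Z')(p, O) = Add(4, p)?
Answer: Rational(775, 2) ≈ 387.50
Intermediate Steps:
Function('l')(R, S) = Add(4, Pow(Add(4, Mul(2, R)), -1)) (Function('l')(R, S) = Add(4, Pow(Add(R, Add(4, R)), -1)) = Add(4, Pow(Add(4, Mul(2, R)), -1)))
Add(-35, Mul(104, Function('l')(6, -9))) = Add(-35, Mul(104, Mul(Rational(1, 2), Pow(Add(2, 6), -1), Add(17, Mul(8, 6))))) = Add(-35, Mul(104, Mul(Rational(1, 2), Pow(8, -1), Add(17, 48)))) = Add(-35, Mul(104, Mul(Rational(1, 2), Rational(1, 8), 65))) = Add(-35, Mul(104, Rational(65, 16))) = Add(-35, Rational(845, 2)) = Rational(775, 2)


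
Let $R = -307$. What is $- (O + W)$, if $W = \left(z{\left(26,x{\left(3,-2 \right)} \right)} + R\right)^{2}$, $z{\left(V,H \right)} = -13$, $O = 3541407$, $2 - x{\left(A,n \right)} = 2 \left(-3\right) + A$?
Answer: $-3643807$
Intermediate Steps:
$x{\left(A,n \right)} = 8 - A$ ($x{\left(A,n \right)} = 2 - \left(2 \left(-3\right) + A\right) = 2 - \left(-6 + A\right) = 8 - A$)
$W = 102400$ ($W = \left(-13 - 307\right)^{2} = \left(-320\right)^{2} = 102400$)
$- (O + W) = - (3541407 + 102400) = \left(-1\right) 3643807 = -3643807$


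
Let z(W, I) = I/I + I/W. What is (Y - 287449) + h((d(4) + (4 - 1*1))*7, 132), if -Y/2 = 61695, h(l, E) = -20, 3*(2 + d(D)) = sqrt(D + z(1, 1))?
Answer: -410859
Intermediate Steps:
z(W, I) = 1 + I/W
d(D) = -2 + sqrt(2 + D)/3 (d(D) = -2 + sqrt(D + (1 + 1)/1)/3 = -2 + sqrt(D + 1*2)/3 = -2 + sqrt(D + 2)/3 = -2 + sqrt(2 + D)/3)
Y = -123390 (Y = -2*61695 = -123390)
(Y - 287449) + h((d(4) + (4 - 1*1))*7, 132) = (-123390 - 287449) - 20 = -410839 - 20 = -410859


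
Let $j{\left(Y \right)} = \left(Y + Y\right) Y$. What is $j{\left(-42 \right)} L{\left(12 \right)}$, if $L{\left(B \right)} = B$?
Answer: $42336$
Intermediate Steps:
$j{\left(Y \right)} = 2 Y^{2}$ ($j{\left(Y \right)} = 2 Y Y = 2 Y^{2}$)
$j{\left(-42 \right)} L{\left(12 \right)} = 2 \left(-42\right)^{2} \cdot 12 = 2 \cdot 1764 \cdot 12 = 3528 \cdot 12 = 42336$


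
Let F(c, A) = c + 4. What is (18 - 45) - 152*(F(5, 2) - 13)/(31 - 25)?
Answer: 223/3 ≈ 74.333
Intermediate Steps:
F(c, A) = 4 + c
(18 - 45) - 152*(F(5, 2) - 13)/(31 - 25) = (18 - 45) - 152*((4 + 5) - 13)/(31 - 25) = -27 - 152*(9 - 13)/6 = -27 - (-608)/6 = -27 - 152*(-⅔) = -27 + 304/3 = 223/3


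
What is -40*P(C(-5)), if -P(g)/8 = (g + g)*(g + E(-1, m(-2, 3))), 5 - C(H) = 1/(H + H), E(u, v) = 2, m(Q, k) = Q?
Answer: 115872/5 ≈ 23174.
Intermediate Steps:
C(H) = 5 - 1/(2*H) (C(H) = 5 - 1/(H + H) = 5 - 1/(2*H))
P(g) = -16*g*(2 + g) (P(g) = -8*(g + g)*(g + 2) = -8*2*g*(2 + g) = -16*g*(2 + g))
-40*P(C(-5)) = -(-640)*(5 - 1/2/(-5))*(2 + (5 - 1/2/(-5))) = -(-640)*(5 - 1/2*(-1/5))*(2 + (5 - 1/2*(-1/5))) = -(-640)*(5 + 1/10)*(2 + (5 + 1/10)) = -(-640)*51*(2 + 51/10)/10 = -(-640)*51*71/(10*10) = -40*(-14484/25) = 115872/5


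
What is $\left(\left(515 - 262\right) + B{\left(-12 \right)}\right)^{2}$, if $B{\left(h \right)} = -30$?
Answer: $49729$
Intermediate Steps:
$\left(\left(515 - 262\right) + B{\left(-12 \right)}\right)^{2} = \left(\left(515 - 262\right) - 30\right)^{2} = \left(253 - 30\right)^{2} = 223^{2} = 49729$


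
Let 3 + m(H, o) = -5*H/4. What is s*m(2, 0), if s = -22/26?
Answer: 121/26 ≈ 4.6538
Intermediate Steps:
m(H, o) = -3 - 5*H/4
s = -11/13 (s = -22*1/26 = -11/13 ≈ -0.84615)
s*m(2, 0) = -11*(-3 - 5/4*2)/13 = -11*(-3 - 5/2)/13 = -11/13*(-11/2) = 121/26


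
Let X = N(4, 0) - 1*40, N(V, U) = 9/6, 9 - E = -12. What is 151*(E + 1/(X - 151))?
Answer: 1201507/379 ≈ 3170.2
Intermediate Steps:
E = 21 (E = 9 - 1*(-12) = 9 + 12 = 21)
N(V, U) = 3/2 (N(V, U) = 9*(⅙) = 3/2)
X = -77/2 (X = 3/2 - 1*40 = 3/2 - 40 = -77/2 ≈ -38.500)
151*(E + 1/(X - 151)) = 151*(21 + 1/(-77/2 - 151)) = 151*(21 + 1/(-379/2)) = 151*(21 - 2/379) = 151*(7957/379) = 1201507/379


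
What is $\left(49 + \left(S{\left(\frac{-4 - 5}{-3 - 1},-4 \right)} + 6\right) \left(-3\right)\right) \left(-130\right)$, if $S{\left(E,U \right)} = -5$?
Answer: $-5980$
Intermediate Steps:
$\left(49 + \left(S{\left(\frac{-4 - 5}{-3 - 1},-4 \right)} + 6\right) \left(-3\right)\right) \left(-130\right) = \left(49 + \left(-5 + 6\right) \left(-3\right)\right) \left(-130\right) = \left(49 + 1 \left(-3\right)\right) \left(-130\right) = \left(49 - 3\right) \left(-130\right) = 46 \left(-130\right) = -5980$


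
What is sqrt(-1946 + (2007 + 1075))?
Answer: 4*sqrt(71) ≈ 33.705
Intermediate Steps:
sqrt(-1946 + (2007 + 1075)) = sqrt(-1946 + 3082) = sqrt(1136) = 4*sqrt(71)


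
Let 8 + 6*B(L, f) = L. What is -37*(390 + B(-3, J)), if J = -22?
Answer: -86173/6 ≈ -14362.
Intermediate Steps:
B(L, f) = -4/3 + L/6
-37*(390 + B(-3, J)) = -37*(390 + (-4/3 + (⅙)*(-3))) = -37*(390 + (-4/3 - ½)) = -37*(390 - 11/6) = -37*2329/6 = -86173/6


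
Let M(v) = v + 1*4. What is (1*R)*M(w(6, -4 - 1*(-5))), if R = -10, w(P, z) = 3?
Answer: -70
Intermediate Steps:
M(v) = 4 + v (M(v) = v + 4 = 4 + v)
(1*R)*M(w(6, -4 - 1*(-5))) = (1*(-10))*(4 + 3) = -10*7 = -70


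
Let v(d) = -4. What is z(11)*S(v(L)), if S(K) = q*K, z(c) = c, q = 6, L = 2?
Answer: -264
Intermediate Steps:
S(K) = 6*K
z(11)*S(v(L)) = 11*(6*(-4)) = 11*(-24) = -264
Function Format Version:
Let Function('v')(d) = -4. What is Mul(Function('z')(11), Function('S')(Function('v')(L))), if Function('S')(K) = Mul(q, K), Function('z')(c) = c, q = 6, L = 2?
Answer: -264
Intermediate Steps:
Function('S')(K) = Mul(6, K)
Mul(Function('z')(11), Function('S')(Function('v')(L))) = Mul(11, Mul(6, -4)) = Mul(11, -24) = -264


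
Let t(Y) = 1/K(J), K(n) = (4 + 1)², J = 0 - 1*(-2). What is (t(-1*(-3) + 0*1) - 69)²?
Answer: 2972176/625 ≈ 4755.5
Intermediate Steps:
J = 2 (J = 0 + 2 = 2)
K(n) = 25 (K(n) = 5² = 25)
t(Y) = 1/25
(t(-1*(-3) + 0*1) - 69)² = (1/25 - 69)² = (-1724/25)² = 2972176/625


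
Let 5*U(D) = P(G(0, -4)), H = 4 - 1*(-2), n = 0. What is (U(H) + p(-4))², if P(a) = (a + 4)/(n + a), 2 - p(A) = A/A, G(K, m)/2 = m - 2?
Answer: 289/225 ≈ 1.2844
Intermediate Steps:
G(K, m) = -4 + 2*m (G(K, m) = 2*(m - 2) = 2*(-2 + m) = -4 + 2*m)
p(A) = 1 (p(A) = 2 - A/A = 2 - 1*1 = 2 - 1 = 1)
H = 6 (H = 4 + 2 = 6)
P(a) = (4 + a)/a (P(a) = (a + 4)/(0 + a) = (4 + a)/a)
U(D) = 2/15 (U(D) = ((4 + (-4 + 2*(-4)))/(-4 + 2*(-4)))/5 = ((4 + (-4 - 8))/(-4 - 8))/5 = ((4 - 12)/(-12))/5 = (-1/12*(-8))/5 = (⅕)*(⅔) = 2/15)
(U(H) + p(-4))² = (2/15 + 1)² = (17/15)² = 289/225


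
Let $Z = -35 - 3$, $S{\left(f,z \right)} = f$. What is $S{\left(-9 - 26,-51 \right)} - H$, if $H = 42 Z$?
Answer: $1561$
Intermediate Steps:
$Z = -38$
$H = -1596$ ($H = 42 \left(-38\right) = -1596$)
$S{\left(-9 - 26,-51 \right)} - H = \left(-9 - 26\right) - -1596 = \left(-9 - 26\right) + 1596 = -35 + 1596 = 1561$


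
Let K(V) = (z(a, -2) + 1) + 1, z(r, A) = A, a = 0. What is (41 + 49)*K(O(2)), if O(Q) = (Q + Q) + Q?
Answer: 0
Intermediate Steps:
O(Q) = 3*Q (O(Q) = 2*Q + Q = 3*Q)
K(V) = 0 (K(V) = (-2 + 1) + 1 = -1 + 1 = 0)
(41 + 49)*K(O(2)) = (41 + 49)*0 = 90*0 = 0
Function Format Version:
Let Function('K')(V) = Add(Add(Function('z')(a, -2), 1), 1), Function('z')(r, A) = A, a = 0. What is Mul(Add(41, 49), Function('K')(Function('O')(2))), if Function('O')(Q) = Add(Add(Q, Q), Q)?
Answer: 0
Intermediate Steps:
Function('O')(Q) = Mul(3, Q) (Function('O')(Q) = Add(Mul(2, Q), Q) = Mul(3, Q))
Function('K')(V) = 0 (Function('K')(V) = Add(Add(-2, 1), 1) = Add(-1, 1) = 0)
Mul(Add(41, 49), Function('K')(Function('O')(2))) = Mul(Add(41, 49), 0) = Mul(90, 0) = 0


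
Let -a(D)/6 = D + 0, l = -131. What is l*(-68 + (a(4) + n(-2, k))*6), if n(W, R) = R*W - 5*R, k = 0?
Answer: 27772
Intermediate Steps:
n(W, R) = -5*R + R*W
a(D) = -6*D (a(D) = -6*(D + 0) = -6*D)
l*(-68 + (a(4) + n(-2, k))*6) = -131*(-68 + (-6*4 + 0*(-5 - 2))*6) = -131*(-68 + (-24 + 0*(-7))*6) = -131*(-68 + (-24 + 0)*6) = -131*(-68 - 24*6) = -131*(-68 - 144) = -131*(-212) = 27772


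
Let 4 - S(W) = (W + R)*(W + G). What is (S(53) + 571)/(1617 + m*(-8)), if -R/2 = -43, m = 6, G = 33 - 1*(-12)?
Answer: -4349/523 ≈ -8.3155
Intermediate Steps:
G = 45 (G = 33 + 12 = 45)
R = 86 (R = -2*(-43) = 86)
S(W) = 4 - (45 + W)*(86 + W) (S(W) = 4 - (W + 86)*(W + 45) = 4 - (86 + W)*(45 + W) = 4 - (45 + W)*(86 + W))
(S(53) + 571)/(1617 + m*(-8)) = ((-3866 - 1*53² - 131*53) + 571)/(1617 + 6*(-8)) = ((-3866 - 1*2809 - 6943) + 571)/(1617 - 48) = ((-3866 - 2809 - 6943) + 571)/1569 = (-13618 + 571)*(1/1569) = -13047*1/1569 = -4349/523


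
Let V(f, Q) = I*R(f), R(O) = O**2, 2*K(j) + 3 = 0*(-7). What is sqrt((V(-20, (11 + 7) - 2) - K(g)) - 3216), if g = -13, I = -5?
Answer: I*sqrt(20858)/2 ≈ 72.212*I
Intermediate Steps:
K(j) = -3/2 (K(j) = -3/2 + (0*(-7))/2 = -3/2 + (1/2)*0 = -3/2 + 0 = -3/2)
V(f, Q) = -5*f**2
sqrt((V(-20, (11 + 7) - 2) - K(g)) - 3216) = sqrt((-5*(-20)**2 - 1*(-3/2)) - 3216) = sqrt((-5*400 + 3/2) - 3216) = sqrt((-2000 + 3/2) - 3216) = sqrt(-3997/2 - 3216) = sqrt(-10429/2) = I*sqrt(20858)/2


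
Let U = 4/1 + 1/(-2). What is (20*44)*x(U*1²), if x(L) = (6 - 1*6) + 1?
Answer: 880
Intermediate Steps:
U = 7/2 (U = 4*1 + 1*(-½) = 4 - ½ = 7/2 ≈ 3.5000)
x(L) = 1 (x(L) = (6 - 6) + 1 = 0 + 1 = 1)
(20*44)*x(U*1²) = (20*44)*1 = 880*1 = 880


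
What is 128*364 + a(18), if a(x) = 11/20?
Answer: 931851/20 ≈ 46593.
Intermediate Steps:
a(x) = 11/20 (a(x) = 11*(1/20) = 11/20)
128*364 + a(18) = 128*364 + 11/20 = 46592 + 11/20 = 931851/20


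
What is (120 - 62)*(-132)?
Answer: -7656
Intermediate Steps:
(120 - 62)*(-132) = 58*(-132) = -7656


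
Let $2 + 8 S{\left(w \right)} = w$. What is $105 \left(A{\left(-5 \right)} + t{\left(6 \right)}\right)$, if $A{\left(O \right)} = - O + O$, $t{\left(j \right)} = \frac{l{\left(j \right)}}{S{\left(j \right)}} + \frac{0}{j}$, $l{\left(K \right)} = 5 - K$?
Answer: $-210$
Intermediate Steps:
$S{\left(w \right)} = - \frac{1}{4} + \frac{w}{8}$
$t{\left(j \right)} = \frac{5 - j}{- \frac{1}{4} + \frac{j}{8}}$ ($t{\left(j \right)} = \frac{5 - j}{- \frac{1}{4} + \frac{j}{8}} + \frac{0}{j} = \frac{5 - j}{- \frac{1}{4} + \frac{j}{8}} + 0 = \frac{5 - j}{- \frac{1}{4} + \frac{j}{8}}$)
$A{\left(O \right)} = 0$
$105 \left(A{\left(-5 \right)} + t{\left(6 \right)}\right) = 105 \left(0 + \frac{8 \left(5 - 6\right)}{-2 + 6}\right) = 105 \left(0 + \frac{8 \left(5 - 6\right)}{4}\right) = 105 \left(0 + 8 \cdot \frac{1}{4} \left(-1\right)\right) = 105 \left(0 - 2\right) = 105 \left(-2\right) = -210$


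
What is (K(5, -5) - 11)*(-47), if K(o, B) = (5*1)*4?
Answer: -423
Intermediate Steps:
K(o, B) = 20 (K(o, B) = 5*4 = 20)
(K(5, -5) - 11)*(-47) = (20 - 11)*(-47) = 9*(-47) = -423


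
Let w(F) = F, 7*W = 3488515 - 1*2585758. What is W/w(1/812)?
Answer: 104719812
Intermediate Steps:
W = 902757/7 (W = (3488515 - 1*2585758)/7 = (3488515 - 2585758)/7 = (⅐)*902757 = 902757/7 ≈ 1.2897e+5)
W/w(1/812) = 902757/(7*(1/812)) = (902757/7)*812 = 104719812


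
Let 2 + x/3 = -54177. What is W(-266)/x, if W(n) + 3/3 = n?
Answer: 89/54179 ≈ 0.0016427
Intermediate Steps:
x = -162537 (x = -6 + 3*(-54177) = -6 - 162531 = -162537)
W(n) = -1 + n
W(-266)/x = (-1 - 266)/(-162537) = -267*(-1/162537) = 89/54179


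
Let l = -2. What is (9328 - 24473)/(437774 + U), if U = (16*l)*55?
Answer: -15145/436014 ≈ -0.034735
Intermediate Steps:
U = -1760 (U = (16*(-2))*55 = -32*55 = -1760)
(9328 - 24473)/(437774 + U) = (9328 - 24473)/(437774 - 1760) = -15145/436014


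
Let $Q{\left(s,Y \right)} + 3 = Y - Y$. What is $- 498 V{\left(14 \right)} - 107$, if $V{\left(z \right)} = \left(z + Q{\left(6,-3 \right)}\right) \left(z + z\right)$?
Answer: $-153491$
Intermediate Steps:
$Q{\left(s,Y \right)} = -3$ ($Q{\left(s,Y \right)} = -3 + \left(Y - Y\right) = -3 + 0 = -3$)
$V{\left(z \right)} = 2 z \left(-3 + z\right)$ ($V{\left(z \right)} = \left(z - 3\right) \left(z + z\right) = \left(-3 + z\right) 2 z = 2 z \left(-3 + z\right)$)
$- 498 V{\left(14 \right)} - 107 = - 498 \cdot 2 \cdot 14 \left(-3 + 14\right) - 107 = - 498 \cdot 2 \cdot 14 \cdot 11 - 107 = \left(-498\right) 308 - 107 = -153384 - 107 = -153491$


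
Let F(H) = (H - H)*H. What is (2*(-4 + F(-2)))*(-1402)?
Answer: 11216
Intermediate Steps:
F(H) = 0 (F(H) = 0*H = 0)
(2*(-4 + F(-2)))*(-1402) = (2*(-4 + 0))*(-1402) = (2*(-4))*(-1402) = -8*(-1402) = 11216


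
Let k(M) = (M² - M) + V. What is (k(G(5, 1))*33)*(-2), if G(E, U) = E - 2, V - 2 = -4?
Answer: -264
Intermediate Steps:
V = -2 (V = 2 - 4 = -2)
G(E, U) = -2 + E
k(M) = -2 + M² - M (k(M) = (M² - M) - 2 = -2 + M² - M)
(k(G(5, 1))*33)*(-2) = ((-2 + (-2 + 5)² - (-2 + 5))*33)*(-2) = ((-2 + 3² - 1*3)*33)*(-2) = ((-2 + 9 - 3)*33)*(-2) = (4*33)*(-2) = 132*(-2) = -264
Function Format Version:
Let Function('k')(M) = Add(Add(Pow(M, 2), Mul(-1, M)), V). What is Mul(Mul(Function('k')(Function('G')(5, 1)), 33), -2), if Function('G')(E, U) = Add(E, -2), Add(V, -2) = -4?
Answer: -264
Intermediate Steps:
V = -2 (V = Add(2, -4) = -2)
Function('G')(E, U) = Add(-2, E)
Function('k')(M) = Add(-2, Pow(M, 2), Mul(-1, M)) (Function('k')(M) = Add(Add(Pow(M, 2), Mul(-1, M)), -2) = Add(-2, Pow(M, 2), Mul(-1, M)))
Mul(Mul(Function('k')(Function('G')(5, 1)), 33), -2) = Mul(Mul(Add(-2, Pow(Add(-2, 5), 2), Mul(-1, Add(-2, 5))), 33), -2) = Mul(Mul(Add(-2, Pow(3, 2), Mul(-1, 3)), 33), -2) = Mul(Mul(Add(-2, 9, -3), 33), -2) = Mul(Mul(4, 33), -2) = Mul(132, -2) = -264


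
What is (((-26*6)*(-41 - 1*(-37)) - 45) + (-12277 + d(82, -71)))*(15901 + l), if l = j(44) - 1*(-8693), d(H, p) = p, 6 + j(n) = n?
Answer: -289894008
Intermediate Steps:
j(n) = -6 + n
l = 8731 (l = (-6 + 44) - 1*(-8693) = 38 + 8693 = 8731)
(((-26*6)*(-41 - 1*(-37)) - 45) + (-12277 + d(82, -71)))*(15901 + l) = (((-26*6)*(-41 - 1*(-37)) - 45) + (-12277 - 71))*(15901 + 8731) = ((-156*(-41 + 37) - 45) - 12348)*24632 = ((-156*(-4) - 45) - 12348)*24632 = ((624 - 45) - 12348)*24632 = (579 - 12348)*24632 = -11769*24632 = -289894008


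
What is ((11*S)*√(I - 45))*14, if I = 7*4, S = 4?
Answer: 616*I*√17 ≈ 2539.8*I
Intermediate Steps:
I = 28
((11*S)*√(I - 45))*14 = ((11*4)*√(28 - 45))*14 = (44*√(-17))*14 = (44*(I*√17))*14 = (44*I*√17)*14 = 616*I*√17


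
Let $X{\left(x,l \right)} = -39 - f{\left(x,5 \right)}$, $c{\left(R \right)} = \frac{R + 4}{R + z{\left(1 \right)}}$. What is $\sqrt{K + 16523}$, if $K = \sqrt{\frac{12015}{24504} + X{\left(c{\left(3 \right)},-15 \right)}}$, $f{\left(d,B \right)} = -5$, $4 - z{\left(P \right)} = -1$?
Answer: $\frac{\sqrt{68897010572 + 1021 i \sqrt{558909694}}}{2042} \approx 128.54 + 0.022517 i$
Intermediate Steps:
$z{\left(P \right)} = 5$ ($z{\left(P \right)} = 4 - -1 = 4 + 1 = 5$)
$c{\left(R \right)} = \frac{4 + R}{5 + R}$ ($c{\left(R \right)} = \frac{R + 4}{R + 5} = \frac{4 + R}{5 + R}$)
$X{\left(x,l \right)} = -34$ ($X{\left(x,l \right)} = -39 - -5 = -39 + 5 = -34$)
$K = \frac{i \sqrt{558909694}}{4084}$ ($K = \sqrt{\frac{12015}{24504} - 34} = \sqrt{12015 \cdot \frac{1}{24504} - 34} = \sqrt{\frac{4005}{8168} - 34} = \sqrt{- \frac{273707}{8168}} = \frac{i \sqrt{558909694}}{4084} \approx 5.7888 i$)
$\sqrt{K + 16523} = \sqrt{\frac{i \sqrt{558909694}}{4084} + 16523} = \sqrt{16523 + \frac{i \sqrt{558909694}}{4084}}$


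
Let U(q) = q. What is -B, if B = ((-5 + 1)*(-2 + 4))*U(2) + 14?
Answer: 2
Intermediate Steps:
B = -2 (B = ((-5 + 1)*(-2 + 4))*2 + 14 = -4*2*2 + 14 = -8*2 + 14 = -16 + 14 = -2)
-B = -1*(-2) = 2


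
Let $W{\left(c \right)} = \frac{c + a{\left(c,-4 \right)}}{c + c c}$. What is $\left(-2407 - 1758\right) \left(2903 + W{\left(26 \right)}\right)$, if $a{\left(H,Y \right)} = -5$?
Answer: $- \frac{2829321985}{234} \approx -1.2091 \cdot 10^{7}$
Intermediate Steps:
$W{\left(c \right)} = \frac{-5 + c}{c + c^{2}}$ ($W{\left(c \right)} = \frac{c - 5}{c + c c} = \frac{-5 + c}{c + c^{2}}$)
$\left(-2407 - 1758\right) \left(2903 + W{\left(26 \right)}\right) = \left(-2407 - 1758\right) \left(2903 + \frac{-5 + 26}{26 \left(1 + 26\right)}\right) = - 4165 \left(2903 + \frac{1}{26} \cdot \frac{1}{27} \cdot 21\right) = - 4165 \left(2903 + \frac{7}{234}\right) = \left(-4165\right) \frac{679309}{234} = - \frac{2829321985}{234}$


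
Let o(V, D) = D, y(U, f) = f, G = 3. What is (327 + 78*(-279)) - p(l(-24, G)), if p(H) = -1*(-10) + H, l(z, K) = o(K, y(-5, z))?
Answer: -21421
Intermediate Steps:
l(z, K) = z
p(H) = 10 + H
(327 + 78*(-279)) - p(l(-24, G)) = (327 + 78*(-279)) - (10 - 24) = (327 - 21762) - 1*(-14) = -21435 + 14 = -21421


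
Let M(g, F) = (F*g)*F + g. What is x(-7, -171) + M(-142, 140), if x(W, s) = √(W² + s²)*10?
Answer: -2783342 + 10*√29290 ≈ -2.7816e+6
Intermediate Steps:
x(W, s) = 10*√(W² + s²)
M(g, F) = g + g*F² (M(g, F) = g*F² + g = g + g*F²)
x(-7, -171) + M(-142, 140) = 10*√((-7)² + (-171)²) - 142*(1 + 140²) = 10*√(49 + 29241) - 142*(1 + 19600) = 10*√29290 - 142*19601 = 10*√29290 - 2783342 = -2783342 + 10*√29290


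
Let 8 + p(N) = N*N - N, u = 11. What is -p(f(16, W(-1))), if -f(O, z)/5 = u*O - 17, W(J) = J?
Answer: -632812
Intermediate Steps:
f(O, z) = 85 - 55*O (f(O, z) = -5*(11*O - 17) = -5*(-17 + 11*O) = 85 - 55*O)
p(N) = -8 + N² - N (p(N) = -8 + (N*N - N) = -8 + (N² - N) = -8 + N² - N)
-p(f(16, W(-1))) = -(-8 + (85 - 55*16)² - (85 - 55*16)) = -(-8 + (85 - 880)² - (85 - 880)) = -(-8 + (-795)² - 1*(-795)) = -(-8 + 632025 + 795) = -1*632812 = -632812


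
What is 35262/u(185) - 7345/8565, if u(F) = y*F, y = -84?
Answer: -13872011/4436670 ≈ -3.1267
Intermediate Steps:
u(F) = -84*F
35262/u(185) - 7345/8565 = 35262/((-84*185)) - 7345/8565 = 35262/(-15540) - 7345*1/8565 = 35262*(-1/15540) - 1469/1713 = -5877/2590 - 1469/1713 = -13872011/4436670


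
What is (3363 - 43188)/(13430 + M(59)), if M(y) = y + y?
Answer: -13275/4516 ≈ -2.9395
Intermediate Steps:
M(y) = 2*y
(3363 - 43188)/(13430 + M(59)) = (3363 - 43188)/(13430 + 2*59) = -39825/(13430 + 118) = -39825/13548 = -39825*1/13548 = -13275/4516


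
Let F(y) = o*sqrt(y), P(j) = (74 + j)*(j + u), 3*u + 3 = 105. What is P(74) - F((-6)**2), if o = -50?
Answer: 16284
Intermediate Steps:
u = 34 (u = -1 + (1/3)*105 = -1 + 35 = 34)
P(j) = (34 + j)*(74 + j) (P(j) = (74 + j)*(j + 34) = (74 + j)*(34 + j) = (34 + j)*(74 + j))
F(y) = -50*sqrt(y)
P(74) - F((-6)**2) = (2516 + 74**2 + 108*74) - (-50)*sqrt((-6)**2) = (2516 + 5476 + 7992) - (-50)*sqrt(36) = 15984 - (-50)*6 = 15984 - 1*(-300) = 15984 + 300 = 16284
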